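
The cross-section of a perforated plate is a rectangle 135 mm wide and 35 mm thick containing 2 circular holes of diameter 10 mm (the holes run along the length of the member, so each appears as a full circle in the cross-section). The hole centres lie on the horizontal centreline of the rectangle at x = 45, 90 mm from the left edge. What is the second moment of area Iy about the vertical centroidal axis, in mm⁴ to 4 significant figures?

Iy ≈ 7.096 × 10⁶ mm⁴

Split into non-overlapping primitives; take the origin at the lower-left of the bounding box.
Plate: 135 × 35, A = 4 725 mm², x = 67.5 mm, Ī = 7 176 094 mm⁴.
Hole 1 (subtracted): ⌀10, A = 78.5398 mm², x = 45 mm, Ī = 490.874 mm⁴.
Hole 2 (subtracted): ⌀10, A = 78.5398 mm², x = 90 mm, Ī = 490.874 mm⁴.
By symmetry the centroid is at mid-width, x̄ = 67.5 mm.
Transfer each piece to the vertical centroidal axis using Ī + A·d² with d = x − 67.5:
  plate: d = 0 mm → contributes +7 176 094 mm⁴
  hole 1: d = -22.5 mm → contributes −40251.7 mm⁴
  hole 2: d = 22.5 mm → contributes −40251.7 mm⁴
Total I = 7 095 590 mm⁴.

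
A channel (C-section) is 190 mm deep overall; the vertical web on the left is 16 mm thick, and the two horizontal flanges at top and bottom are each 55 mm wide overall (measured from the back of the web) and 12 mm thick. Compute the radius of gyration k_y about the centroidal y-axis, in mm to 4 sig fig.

Split into non-overlapping primitives; take the origin at the lower-left of the bounding box.
Web: 16 × 190, A = 3 040 mm², x = 8 mm, Ī = 64853.3 mm⁴.
Top flange (beyond web): 39 × 12, A = 468 mm², x = 35.5 mm, Ī = 59 319 mm⁴.
Bottom flange (beyond web): 39 × 12, A = 468 mm², x = 35.5 mm, Ī = 59 319 mm⁴.
Centroid: x̄ = ΣA·x / ΣA = 14.4738 mm.
Transfer each piece to the centroidal y-axis using Ī + A·d² with d = x − 14.4738:
  web: d = -6.47384 mm → contributes +192 262 mm⁴
  top flange (beyond web): d = 21.0262 mm → contributes +266 221 mm⁴
  bottom flange (beyond web): d = 21.0262 mm → contributes +266 221 mm⁴
Total I = 724 705 mm⁴.
Radius of gyration: k = √(I/A) = √(724 705 / 3 976) = 13.5007 mm.

k_y ≈ 13.50 mm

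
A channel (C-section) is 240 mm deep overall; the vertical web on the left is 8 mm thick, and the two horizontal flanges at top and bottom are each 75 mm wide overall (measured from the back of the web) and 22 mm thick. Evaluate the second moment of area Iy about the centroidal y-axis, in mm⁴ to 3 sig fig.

Iy ≈ 2.75 × 10⁶ mm⁴

Decompose the section into non-overlapping parts with the origin at the bottom-left of its bounding rectangle.
Web: 8 × 240, A = 1 920 mm², x = 4 mm, Ī = 10 240 mm⁴.
Top flange (beyond web): 67 × 22, A = 1 474 mm², x = 41.5 mm, Ī = 551 399 mm⁴.
Bottom flange (beyond web): 67 × 22, A = 1 474 mm², x = 41.5 mm, Ī = 551 399 mm⁴.
Centroid: x̄ = ΣA·x / ΣA = 26.71 mm.
Transfer each piece to the centroidal y-axis using Ī + A·d² with d = x − 26.71:
  web: d = -22.71 mm → contributes +1 000 428 mm⁴
  top flange (beyond web): d = 14.79 mm → contributes +873 848 mm⁴
  bottom flange (beyond web): d = 14.79 mm → contributes +873 848 mm⁴
Total I = 2 748 124 mm⁴.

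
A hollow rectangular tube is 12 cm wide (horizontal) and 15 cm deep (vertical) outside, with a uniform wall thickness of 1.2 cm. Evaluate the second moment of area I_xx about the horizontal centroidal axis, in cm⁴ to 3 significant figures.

I_xx ≈ 1770 cm⁴

Break the section into simple shapes (no overlaps), measuring from the bottom-left corner of the bounding box.
Outer rectangle: 12 × 15, A = 180 cm², y = 7.5 cm, Ī = 3 375 cm⁴.
Inner void (subtracted): 9.6 × 12.6, A = 120.96 cm², y = 7.5 cm, Ī = 1600.3 cm⁴.
By symmetry the centroid is at mid-height, ȳ = 7.5 cm.
All pieces are centred on the horizontal centroidal axis, so I = ΣĪ (holes subtracted) = 1774.7 cm⁴.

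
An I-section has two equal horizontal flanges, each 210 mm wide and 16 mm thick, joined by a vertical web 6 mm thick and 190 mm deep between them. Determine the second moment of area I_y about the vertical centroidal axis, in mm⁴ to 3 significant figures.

Treat the section as a set of non-overlapping primitives; coordinates are from the bounding-box lower-left.
Bottom flange: 210 × 16, A = 3 360 mm², x = 105 mm, Ī = 12 348 000 mm⁴.
Web: 6 × 190, A = 1 140 mm², x = 105 mm, Ī = 3 420 mm⁴.
Top flange: 210 × 16, A = 3 360 mm², x = 105 mm, Ī = 12 348 000 mm⁴.
By symmetry the centroid is at mid-width, x̄ = 105 mm.
All pieces are centred on the vertical centroidal axis, so I = ΣĪ = 24 699 420 mm⁴.

I_y ≈ 2.47 × 10⁷ mm⁴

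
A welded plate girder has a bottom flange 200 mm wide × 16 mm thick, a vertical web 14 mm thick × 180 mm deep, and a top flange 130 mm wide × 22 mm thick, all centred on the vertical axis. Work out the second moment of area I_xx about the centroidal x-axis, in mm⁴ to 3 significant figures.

Decompose the section into non-overlapping parts with the origin at the bottom-left of its bounding rectangle.
Bottom plate: 200 × 16, A = 3 200 mm², y = 8 mm, Ī = 68 267 mm⁴.
Web plate: 14 × 180, A = 2 520 mm², y = 106 mm, Ī = 6 804 000 mm⁴.
Top plate: 130 × 22, A = 2 860 mm², y = 207 mm, Ī = 115 353 mm⁴.
Centroid: ȳ = ΣA·y / ΣA = 103.12 mm.
Transfer each piece to the centroidal x-axis using Ī + A·d² with d = y − 103.12:
  bottom plate: d = -95.117 mm → contributes +29 019 173 mm⁴
  web plate: d = 2.8834 mm → contributes +6 824 952 mm⁴
  top plate: d = 103.88 mm → contributes +30 979 819 mm⁴
Total I = 66 823 943 mm⁴.

I_xx ≈ 6.68 × 10⁷ mm⁴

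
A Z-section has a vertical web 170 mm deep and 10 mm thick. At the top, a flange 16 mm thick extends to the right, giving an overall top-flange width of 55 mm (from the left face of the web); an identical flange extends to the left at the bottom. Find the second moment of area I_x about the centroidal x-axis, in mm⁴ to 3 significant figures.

Split into non-overlapping primitives; take the origin at the lower-left of the bounding box.
Web: 10 × 170, A = 1 700 mm², y = 85 mm, Ī = 4 094 167 mm⁴.
Top flange (beyond web): 45 × 16, A = 720 mm², y = 162 mm, Ī = 15 360 mm⁴.
Bottom flange (beyond web): 45 × 16, A = 720 mm², y = 8 mm, Ī = 15 360 mm⁴.
Centroid: ȳ = ΣA·y / ΣA = 85 mm.
Transfer each piece to the centroidal x-axis using Ī + A·d² with d = y − 85:
  web: d = 0 mm → contributes +4 094 167 mm⁴
  top flange (beyond web): d = 77 mm → contributes +4 284 240 mm⁴
  bottom flange (beyond web): d = -77 mm → contributes +4 284 240 mm⁴
Total I = 12 662 647 mm⁴.

I_x ≈ 1.27 × 10⁷ mm⁴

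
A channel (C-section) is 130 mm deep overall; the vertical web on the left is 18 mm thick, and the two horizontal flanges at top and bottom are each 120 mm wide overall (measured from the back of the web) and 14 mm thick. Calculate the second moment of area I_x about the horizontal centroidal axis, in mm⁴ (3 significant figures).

Break the section into simple shapes (no overlaps), measuring from the bottom-left corner of the bounding box.
Web: 18 × 130, A = 2 340 mm², y = 65 mm, Ī = 3 295 500 mm⁴.
Top flange (beyond web): 102 × 14, A = 1 428 mm², y = 123 mm, Ī = 23 324 mm⁴.
Bottom flange (beyond web): 102 × 14, A = 1 428 mm², y = 7 mm, Ī = 23 324 mm⁴.
By symmetry the centroid is at mid-height, ȳ = 65 mm.
Transfer each piece to the horizontal centroidal axis using Ī + A·d² with d = y − 65:
  web: d = 0 mm → contributes +3 295 500 mm⁴
  top flange (beyond web): d = 58 mm → contributes +4 827 116 mm⁴
  bottom flange (beyond web): d = -58 mm → contributes +4 827 116 mm⁴
Total I = 12 949 732 mm⁴.

I_x ≈ 1.29 × 10⁷ mm⁴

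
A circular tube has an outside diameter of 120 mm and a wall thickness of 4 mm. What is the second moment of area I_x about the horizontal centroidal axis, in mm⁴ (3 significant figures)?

I_x ≈ 2.45 × 10⁶ mm⁴

Split into non-overlapping primitives; take the origin at the lower-left of the bounding box.
Outer circle: ⌀120, A = 11 310 mm², y = 60 mm, Ī = 10 178 760 mm⁴.
Bore (subtracted): ⌀112, A = 9 852 mm², y = 60 mm, Ī = 7 723 995 mm⁴.
By symmetry the centroid is at mid-height, ȳ = 60 mm.
All pieces are centred on the horizontal centroidal axis, so I = ΣĪ (holes subtracted) = 2 454 765 mm⁴.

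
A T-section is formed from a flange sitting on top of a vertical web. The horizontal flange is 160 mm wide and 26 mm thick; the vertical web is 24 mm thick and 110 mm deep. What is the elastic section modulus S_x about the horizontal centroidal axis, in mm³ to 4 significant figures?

S_x ≈ 1.073 × 10⁵ mm³

Decompose the section into non-overlapping parts with the origin at the bottom-left of its bounding rectangle.
Flange: 160 × 26, A = 4 160 mm², y = 123 mm, Ī = 234 347 mm⁴.
Web: 24 × 110, A = 2 640 mm², y = 55 mm, Ī = 2 662 000 mm⁴.
Centroid: ȳ = ΣA·y / ΣA = 96.6 mm.
Transfer each piece to the horizontal centroidal axis using Ī + A·d² with d = y − 96.6:
  flange: d = 26.4 mm → contributes +3 133 700 mm⁴
  web: d = -41.6 mm → contributes +7 230 678 mm⁴
Total I = 10 364 379 mm⁴.
Extreme fibre distance c = 96.6 mm; S = I/c = 107 292 mm³.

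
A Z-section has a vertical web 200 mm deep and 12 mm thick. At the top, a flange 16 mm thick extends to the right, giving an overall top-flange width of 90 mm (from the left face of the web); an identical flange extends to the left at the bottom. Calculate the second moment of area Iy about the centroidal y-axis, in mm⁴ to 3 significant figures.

Treat the section as a set of non-overlapping primitives; coordinates are from the bounding-box lower-left.
Web: 12 × 200, A = 2 400 mm², x = 84 mm, Ī = 28 800 mm⁴.
Top flange (beyond web): 78 × 16, A = 1 248 mm², x = 129 mm, Ī = 632 736 mm⁴.
Bottom flange (beyond web): 78 × 16, A = 1 248 mm², x = 39 mm, Ī = 632 736 mm⁴.
Centroid: x̄ = ΣA·x / ΣA = 84 mm.
Transfer each piece to the centroidal y-axis using Ī + A·d² with d = x − 84:
  web: d = 0 mm → contributes +28 800 mm⁴
  top flange (beyond web): d = 45 mm → contributes +3 159 936 mm⁴
  bottom flange (beyond web): d = -45 mm → contributes +3 159 936 mm⁴
Total I = 6 348 672 mm⁴.

Iy ≈ 6.35 × 10⁶ mm⁴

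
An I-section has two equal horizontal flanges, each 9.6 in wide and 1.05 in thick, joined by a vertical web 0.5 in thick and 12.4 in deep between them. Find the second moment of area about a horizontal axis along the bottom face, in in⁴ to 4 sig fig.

I_base ≈ 2379 in⁴

Break the section into simple shapes (no overlaps), measuring from the bottom-left corner of the bounding box.
Bottom flange: 9.6 × 1.05, A = 10.08 in², y = 0.525 in, Ī = 0.9261 in⁴.
Web: 0.5 × 12.4, A = 6.2 in², y = 7.25 in, Ī = 79.4427 in⁴.
Top flange: 9.6 × 1.05, A = 10.08 in², y = 13.975 in, Ī = 0.9261 in⁴.
Transfer each piece to the bottom edge using Ī + A·d² with d = y − 0:
  bottom flange: d = 0.525 in → contributes +3.7044 in⁴
  web: d = 7.25 in → contributes +405.33 in⁴
  top flange: d = 13.975 in → contributes +1969.56 in⁴
Total I = 2378.59 in⁴.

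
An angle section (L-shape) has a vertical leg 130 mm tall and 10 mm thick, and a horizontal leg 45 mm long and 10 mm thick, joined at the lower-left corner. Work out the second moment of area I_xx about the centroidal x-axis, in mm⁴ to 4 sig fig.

I_xx ≈ 2.826 × 10⁶ mm⁴

Break the section into simple shapes (no overlaps), measuring from the bottom-left corner of the bounding box.
Vertical leg: 10 × 130, A = 1 300 mm², y = 65 mm, Ī = 1 830 833 mm⁴.
Horizontal leg (remainder): 35 × 10, A = 350 mm², y = 5 mm, Ī = 2916.67 mm⁴.
Centroid: ȳ = ΣA·y / ΣA = 52.2727 mm.
Transfer each piece to the centroidal x-axis using Ī + A·d² with d = y − 52.2727:
  vertical leg: d = 12.7273 mm → contributes +2 041 412 mm⁴
  horizontal leg (remainder): d = -47.2727 mm → contributes +785 065 mm⁴
Total I = 2 826 477 mm⁴.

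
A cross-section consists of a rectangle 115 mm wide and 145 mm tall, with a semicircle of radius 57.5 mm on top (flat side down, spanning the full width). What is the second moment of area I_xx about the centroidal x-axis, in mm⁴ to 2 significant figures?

Treat the section as a set of non-overlapping primitives; coordinates are from the bounding-box lower-left.
Rectangular body: 115 × 145, A = 16 675 mm², y = 72.5 mm, Ī = 29 215 990 mm⁴.
Semicircular cap: semicircle r = 57.5, A = 5 193 mm², y = 169.4 mm, Ī = 1 199 785 mm⁴.
Centroid: ȳ = ΣA·y / ΣA = 95.51 mm.
Transfer each piece to the centroidal x-axis using Ī + A·d² with d = y − 95.51:
  rectangular body: d = -23.01 mm → contributes +38 047 244 mm⁴
  semicircular cap: d = 73.89 mm → contributes +29 554 982 mm⁴
Total I = 67 602 226 mm⁴.

I_xx ≈ 6.8 × 10⁷ mm⁴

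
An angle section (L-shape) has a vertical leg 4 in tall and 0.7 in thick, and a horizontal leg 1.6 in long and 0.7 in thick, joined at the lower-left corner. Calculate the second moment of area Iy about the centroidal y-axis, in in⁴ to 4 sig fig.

Treat the section as a set of non-overlapping primitives; coordinates are from the bounding-box lower-left.
Vertical leg: 0.7 × 4, A = 2.8 in², x = 0.35 in, Ī = 0.114333 in⁴.
Horizontal leg (remainder): 0.9 × 0.7, A = 0.63 in², x = 1.15 in, Ī = 0.042525 in⁴.
Centroid: x̄ = ΣA·x / ΣA = 0.496939 in.
Transfer each piece to the centroidal y-axis using Ī + A·d² with d = x − 0.496939:
  vertical leg: d = -0.146939 in → contributes +0.174788 in⁴
  horizontal leg (remainder): d = 0.653061 in → contributes +0.311213 in⁴
Total I = 0.486001 in⁴.

Iy ≈ 0.4860 in⁴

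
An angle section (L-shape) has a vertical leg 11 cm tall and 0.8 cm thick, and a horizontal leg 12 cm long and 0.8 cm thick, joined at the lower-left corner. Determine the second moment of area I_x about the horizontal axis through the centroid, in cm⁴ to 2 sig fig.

I_x ≈ 200 cm⁴

Decompose the section into non-overlapping parts with the origin at the bottom-left of its bounding rectangle.
Vertical leg: 0.8 × 11, A = 8.8 cm², y = 5.5 cm, Ī = 88.73 cm⁴.
Horizontal leg (remainder): 11.2 × 0.8, A = 8.96 cm², y = 0.4 cm, Ī = 0.4779 cm⁴.
Centroid: ȳ = ΣA·y / ΣA = 2.927 cm.
Transfer each piece to the horizontal axis through the centroid using Ī + A·d² with d = y − 2.927:
  vertical leg: d = 2.573 cm → contributes +147 cm⁴
  horizontal leg (remainder): d = -2.527 cm → contributes +57.7 cm⁴
Total I = 204.7 cm⁴.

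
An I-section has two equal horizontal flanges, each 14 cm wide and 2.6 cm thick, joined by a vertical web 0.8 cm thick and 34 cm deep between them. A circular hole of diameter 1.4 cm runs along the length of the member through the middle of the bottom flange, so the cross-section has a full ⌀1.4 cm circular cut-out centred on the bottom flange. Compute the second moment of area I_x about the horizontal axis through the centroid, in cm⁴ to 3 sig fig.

I_x ≈ 2.65 × 10⁴ cm⁴

Split into non-overlapping primitives; take the origin at the lower-left of the bounding box.
Bottom flange: 14 × 2.6, A = 36.4 cm², y = 1.3 cm, Ī = 20.505 cm⁴.
Web: 0.8 × 34, A = 27.2 cm², y = 19.6 cm, Ī = 2620.3 cm⁴.
Top flange: 14 × 2.6, A = 36.4 cm², y = 37.9 cm, Ī = 20.505 cm⁴.
Hole (subtracted): ⌀1.4, A = 1.5394 cm², y = 1.3 cm, Ī = 0.18857 cm⁴.
Centroid: ȳ = ΣA·y / ΣA = 19.886 cm.
Transfer each piece to the horizontal axis through the centroid using Ī + A·d² with d = y − 19.886:
  bottom flange: d = -18.586 cm → contributes +12 595 cm⁴
  web: d = -0.28611 cm → contributes +2622.5 cm⁴
  top flange: d = 18.014 cm → contributes +11 832 cm⁴
  hole: d = -18.586 cm → contributes −531.96 cm⁴
Total I = 26 517 cm⁴.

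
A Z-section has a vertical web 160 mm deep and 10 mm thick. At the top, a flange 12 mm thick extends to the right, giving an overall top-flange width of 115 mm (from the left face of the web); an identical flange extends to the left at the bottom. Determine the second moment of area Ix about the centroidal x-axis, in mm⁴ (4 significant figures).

Treat the section as a set of non-overlapping primitives; coordinates are from the bounding-box lower-left.
Web: 10 × 160, A = 1 600 mm², y = 80 mm, Ī = 3 413 333 mm⁴.
Top flange (beyond web): 105 × 12, A = 1 260 mm², y = 154 mm, Ī = 15 120 mm⁴.
Bottom flange (beyond web): 105 × 12, A = 1 260 mm², y = 6 mm, Ī = 15 120 mm⁴.
Centroid: ȳ = ΣA·y / ΣA = 80 mm.
Transfer each piece to the centroidal x-axis using Ī + A·d² with d = y − 80:
  web: d = 0 mm → contributes +3 413 333 mm⁴
  top flange (beyond web): d = 74 mm → contributes +6 914 880 mm⁴
  bottom flange (beyond web): d = -74 mm → contributes +6 914 880 mm⁴
Total I = 17 243 093 mm⁴.

Ix ≈ 1.724 × 10⁷ mm⁴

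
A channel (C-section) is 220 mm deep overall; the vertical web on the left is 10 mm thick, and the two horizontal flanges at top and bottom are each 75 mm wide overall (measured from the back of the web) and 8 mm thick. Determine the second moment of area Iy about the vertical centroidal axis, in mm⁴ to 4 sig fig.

Decompose the section into non-overlapping parts with the origin at the bottom-left of its bounding rectangle.
Web: 10 × 220, A = 2 200 mm², x = 5 mm, Ī = 18333.3 mm⁴.
Top flange (beyond web): 65 × 8, A = 520 mm², x = 42.5 mm, Ī = 183 083 mm⁴.
Bottom flange (beyond web): 65 × 8, A = 520 mm², x = 42.5 mm, Ī = 183 083 mm⁴.
Centroid: x̄ = ΣA·x / ΣA = 17.037 mm.
Transfer each piece to the vertical centroidal axis using Ī + A·d² with d = x − 17.037:
  web: d = -12.037 mm → contributes +337 092 mm⁴
  top flange (beyond web): d = 25.463 mm → contributes +520 232 mm⁴
  bottom flange (beyond web): d = 25.463 mm → contributes +520 232 mm⁴
Total I = 1 377 556 mm⁴.

Iy ≈ 1.378 × 10⁶ mm⁴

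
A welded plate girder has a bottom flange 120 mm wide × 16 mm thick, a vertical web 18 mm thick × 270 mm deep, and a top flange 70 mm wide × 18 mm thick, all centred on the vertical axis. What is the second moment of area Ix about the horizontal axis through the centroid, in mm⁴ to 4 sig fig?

Ix ≈ 9.391 × 10⁷ mm⁴

Treat the section as a set of non-overlapping primitives; coordinates are from the bounding-box lower-left.
Bottom plate: 120 × 16, A = 1 920 mm², y = 8 mm, Ī = 40 960 mm⁴.
Web plate: 18 × 270, A = 4 860 mm², y = 151 mm, Ī = 29 524 500 mm⁴.
Top plate: 70 × 18, A = 1 260 mm², y = 295 mm, Ī = 34 020 mm⁴.
Centroid: ȳ = ΣA·y / ΣA = 139.418 mm.
Transfer each piece to the horizontal axis through the centroid using Ī + A·d² with d = y − 139.418:
  bottom plate: d = -131.418 mm → contributes +33 200 641 mm⁴
  web plate: d = 11.5821 mm → contributes +30 176 444 mm⁴
  top plate: d = 155.582 mm → contributes +30 533 311 mm⁴
Total I = 93 910 396 mm⁴.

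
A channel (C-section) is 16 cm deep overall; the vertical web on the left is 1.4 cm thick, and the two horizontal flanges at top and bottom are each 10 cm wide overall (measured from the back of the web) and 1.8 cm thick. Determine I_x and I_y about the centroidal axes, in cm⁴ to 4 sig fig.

Split into non-overlapping primitives; take the origin at the lower-left of the bounding box.
Web: 1.4 × 16, A = 22.4 cm², y = 8 cm, Ī = 477.867 cm⁴.
Top flange (beyond web): 8.6 × 1.8, A = 15.48 cm², y = 15.1 cm, Ī = 4.1796 cm⁴.
Bottom flange (beyond web): 8.6 × 1.8, A = 15.48 cm², y = 0.9 cm, Ī = 4.1796 cm⁴.
By symmetry the centroid is at mid-height, ȳ = 8 cm.
Transfer each piece to the centroidal x-axis using Ī + A·d² with d = y − 8:
  web: d = 0 cm → contributes +477.867 cm⁴
  top flange (beyond web): d = 7.1 cm → contributes +784.526 cm⁴
  bottom flange (beyond web): d = -7.1 cm → contributes +784.526 cm⁴
Total I = 2046.92 cm⁴.
For the y-axis: x̄ = 3.60105 cm.
Repeating about the centroidal y-axis gives I_y = 519.393 cm⁴.

I_x ≈ 2047 cm⁴, I_y ≈ 519.4 cm⁴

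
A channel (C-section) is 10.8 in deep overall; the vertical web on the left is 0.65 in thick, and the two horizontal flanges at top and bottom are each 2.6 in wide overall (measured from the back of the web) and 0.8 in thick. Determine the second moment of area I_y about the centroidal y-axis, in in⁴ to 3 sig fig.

I_y ≈ 4.89 in⁴

Decompose the section into non-overlapping parts with the origin at the bottom-left of its bounding rectangle.
Web: 0.65 × 10.8, A = 7.02 in², x = 0.325 in, Ī = 0.24716 in⁴.
Top flange (beyond web): 1.95 × 0.8, A = 1.56 in², x = 1.625 in, Ī = 0.49433 in⁴.
Bottom flange (beyond web): 1.95 × 0.8, A = 1.56 in², x = 1.625 in, Ī = 0.49433 in⁴.
Centroid: x̄ = ΣA·x / ΣA = 0.725 in.
Transfer each piece to the centroidal y-axis using Ī + A·d² with d = x − 0.725:
  web: d = -0.4 in → contributes +1.3704 in⁴
  top flange (beyond web): d = 0.9 in → contributes +1.7579 in⁴
  bottom flange (beyond web): d = 0.9 in → contributes +1.7579 in⁴
Total I = 4.8862 in⁴.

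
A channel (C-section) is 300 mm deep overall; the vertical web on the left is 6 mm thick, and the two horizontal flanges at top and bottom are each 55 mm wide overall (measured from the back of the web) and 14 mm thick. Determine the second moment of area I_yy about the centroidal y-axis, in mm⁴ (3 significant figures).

Decompose the section into non-overlapping parts with the origin at the bottom-left of its bounding rectangle.
Web: 6 × 300, A = 1 800 mm², x = 3 mm, Ī = 5 400 mm⁴.
Top flange (beyond web): 49 × 14, A = 686 mm², x = 30.5 mm, Ī = 137 257 mm⁴.
Bottom flange (beyond web): 49 × 14, A = 686 mm², x = 30.5 mm, Ī = 137 257 mm⁴.
Centroid: x̄ = ΣA·x / ΣA = 14.895 mm.
Transfer each piece to the centroidal y-axis using Ī + A·d² with d = x − 14.895:
  web: d = -11.895 mm → contributes +260 071 mm⁴
  top flange (beyond web): d = 15.605 mm → contributes +304 316 mm⁴
  bottom flange (beyond web): d = 15.605 mm → contributes +304 316 mm⁴
Total I = 868 702 mm⁴.

I_yy ≈ 8.69 × 10⁵ mm⁴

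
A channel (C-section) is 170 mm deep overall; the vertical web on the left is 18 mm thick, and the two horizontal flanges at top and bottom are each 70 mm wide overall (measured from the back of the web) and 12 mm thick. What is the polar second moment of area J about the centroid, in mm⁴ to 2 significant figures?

Break the section into simple shapes (no overlaps), measuring from the bottom-left corner of the bounding box.
Web: 18 × 170, A = 3 060 mm², y = 85 mm, Ī = 7 369 500 mm⁴.
Top flange (beyond web): 52 × 12, A = 624 mm², y = 164 mm, Ī = 7 488 mm⁴.
Bottom flange (beyond web): 52 × 12, A = 624 mm², y = 6 mm, Ī = 7 488 mm⁴.
By symmetry the centroid is at mid-height, ȳ = 85 mm.
Transfer each piece to the centroidal x-axis using Ī + A·d² with d = y − 85:
  web: d = 0 mm → contributes +7 369 500 mm⁴
  top flange (beyond web): d = 79 mm → contributes +3 901 872 mm⁴
  bottom flange (beyond web): d = -79 mm → contributes +3 901 872 mm⁴
Total I = 15 173 244 mm⁴.
For the y-axis: x̄ = 19.14 mm.
Repeating about the centroidal y-axis gives I_y = 1 449 752 mm⁴.
Polar second moment: J = I_x + I_y = 16 622 996 mm⁴.

J ≈ 1.7 × 10⁷ mm⁴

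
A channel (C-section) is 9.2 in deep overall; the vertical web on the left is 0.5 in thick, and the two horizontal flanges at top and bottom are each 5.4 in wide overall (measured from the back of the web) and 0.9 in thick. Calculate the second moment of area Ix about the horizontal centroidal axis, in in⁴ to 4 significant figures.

Treat the section as a set of non-overlapping primitives; coordinates are from the bounding-box lower-left.
Web: 0.5 × 9.2, A = 4.6 in², y = 4.6 in, Ī = 32.4453 in⁴.
Top flange (beyond web): 4.9 × 0.9, A = 4.41 in², y = 8.75 in, Ī = 0.297675 in⁴.
Bottom flange (beyond web): 4.9 × 0.9, A = 4.41 in², y = 0.45 in, Ī = 0.297675 in⁴.
By symmetry the centroid is at mid-height, ȳ = 4.6 in.
Transfer each piece to the horizontal centroidal axis using Ī + A·d² with d = y − 4.6:
  web: d = 0 in → contributes +32.4453 in⁴
  top flange (beyond web): d = 4.15 in → contributes +76.2489 in⁴
  bottom flange (beyond web): d = -4.15 in → contributes +76.2489 in⁴
Total I = 184.943 in⁴.

Ix ≈ 184.9 in⁴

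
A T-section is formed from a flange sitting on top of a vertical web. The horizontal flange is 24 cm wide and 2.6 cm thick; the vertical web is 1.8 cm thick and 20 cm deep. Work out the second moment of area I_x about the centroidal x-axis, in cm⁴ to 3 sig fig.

Treat the section as a set of non-overlapping primitives; coordinates are from the bounding-box lower-left.
Flange: 24 × 2.6, A = 62.4 cm², y = 21.3 cm, Ī = 35.152 cm⁴.
Web: 1.8 × 20, A = 36 cm², y = 10 cm, Ī = 1 200 cm⁴.
Centroid: ȳ = ΣA·y / ΣA = 17.166 cm.
Transfer each piece to the centroidal x-axis using Ī + A·d² with d = y − 17.166:
  flange: d = 4.1341 cm → contributes +1101.6 cm⁴
  web: d = -7.1659 cm → contributes +3048.6 cm⁴
Total I = 4150.2 cm⁴.

I_x ≈ 4150 cm⁴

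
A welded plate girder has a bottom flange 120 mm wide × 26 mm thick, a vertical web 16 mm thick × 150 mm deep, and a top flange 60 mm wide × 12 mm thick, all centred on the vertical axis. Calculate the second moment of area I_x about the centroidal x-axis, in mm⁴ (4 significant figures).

Treat the section as a set of non-overlapping primitives; coordinates are from the bounding-box lower-left.
Bottom plate: 120 × 26, A = 3 120 mm², y = 13 mm, Ī = 175 760 mm⁴.
Web plate: 16 × 150, A = 2 400 mm², y = 101 mm, Ī = 4 500 000 mm⁴.
Top plate: 60 × 12, A = 720 mm², y = 182 mm, Ī = 8 640 mm⁴.
Centroid: ȳ = ΣA·y / ΣA = 66.3462 mm.
Transfer each piece to the centroidal x-axis using Ī + A·d² with d = y − 66.3462:
  bottom plate: d = -53.3462 mm → contributes +9 054 694 mm⁴
  web plate: d = 34.6538 mm → contributes +7 382 134 mm⁴
  top plate: d = 115.654 mm → contributes +9 639 225 mm⁴
Total I = 26 076 052 mm⁴.

I_x ≈ 2.608 × 10⁷ mm⁴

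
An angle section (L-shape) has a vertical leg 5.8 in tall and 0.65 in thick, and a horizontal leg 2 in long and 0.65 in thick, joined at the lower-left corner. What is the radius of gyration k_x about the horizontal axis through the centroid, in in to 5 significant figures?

Break the section into simple shapes (no overlaps), measuring from the bottom-left corner of the bounding box.
Vertical leg: 0.65 × 5.8, A = 3.77 in², y = 2.9 in, Ī = 10.56857 in⁴.
Horizontal leg (remainder): 1.35 × 0.65, A = 0.8775 in², y = 0.325 in, Ī = 0.03089531 in⁴.
Centroid: ȳ = ΣA·y / ΣA = 2.413811 in.
Transfer each piece to the horizontal axis through the centroid using Ī + A·d² with d = y − 2.413811:
  vertical leg: d = 0.4861888 in → contributes +11.45972 in⁴
  horizontal leg (remainder): d = -2.088811 in → contributes +3.859544 in⁴
Total I = 15.31926 in⁴.
Radius of gyration: k = √(I/A) = √(15.31926 / 4.6475) = 1.815554 in.

k_x ≈ 1.8156 in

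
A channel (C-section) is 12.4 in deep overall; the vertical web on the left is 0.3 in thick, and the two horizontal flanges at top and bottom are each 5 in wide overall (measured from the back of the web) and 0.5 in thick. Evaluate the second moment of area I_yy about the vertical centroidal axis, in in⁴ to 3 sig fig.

I_yy ≈ 21.7 in⁴

Break the section into simple shapes (no overlaps), measuring from the bottom-left corner of the bounding box.
Web: 0.3 × 12.4, A = 3.72 in², x = 0.15 in, Ī = 0.0279 in⁴.
Top flange (beyond web): 4.7 × 0.5, A = 2.35 in², x = 2.65 in, Ī = 4.326 in⁴.
Bottom flange (beyond web): 4.7 × 0.5, A = 2.35 in², x = 2.65 in, Ī = 4.326 in⁴.
Centroid: x̄ = ΣA·x / ΣA = 1.5455 in.
Transfer each piece to the vertical centroidal axis using Ī + A·d² with d = x − 1.5455:
  web: d = -1.3955 in → contributes +7.2722 in⁴
  top flange (beyond web): d = 1.1045 in → contributes +7.1928 in⁴
  bottom flange (beyond web): d = 1.1045 in → contributes +7.1928 in⁴
Total I = 21.658 in⁴.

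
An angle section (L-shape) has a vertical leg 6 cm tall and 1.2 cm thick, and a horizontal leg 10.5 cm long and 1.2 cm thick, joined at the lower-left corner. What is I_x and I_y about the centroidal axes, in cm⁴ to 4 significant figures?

I_x ≈ 48.15 cm⁴, I_y ≈ 201.9 cm⁴

Split into non-overlapping primitives; take the origin at the lower-left of the bounding box.
Vertical leg: 1.2 × 6, A = 7.2 cm², y = 3 cm, Ī = 21.6 cm⁴.
Horizontal leg (remainder): 9.3 × 1.2, A = 11.16 cm², y = 0.6 cm, Ī = 1.3392 cm⁴.
Centroid: ȳ = ΣA·y / ΣA = 1.54118 cm.
Transfer each piece to the centroidal x-axis using Ī + A·d² with d = y − 1.54118:
  vertical leg: d = 1.45882 cm → contributes +36.9228 cm⁴
  horizontal leg (remainder): d = -0.941176 cm → contributes +11.2249 cm⁴
Total I = 48.1477 cm⁴.
For the y-axis: x̄ = 3.79118 cm.
Repeating about the centroidal y-axis gives I_y = 201.926 cm⁴.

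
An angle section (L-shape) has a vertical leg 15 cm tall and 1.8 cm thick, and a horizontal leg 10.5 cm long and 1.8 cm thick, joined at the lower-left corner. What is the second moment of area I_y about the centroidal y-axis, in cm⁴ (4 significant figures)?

I_y ≈ 379.2 cm⁴

Split into non-overlapping primitives; take the origin at the lower-left of the bounding box.
Vertical leg: 1.8 × 15, A = 27 cm², x = 0.9 cm, Ī = 7.29 cm⁴.
Horizontal leg (remainder): 8.7 × 1.8, A = 15.66 cm², x = 6.15 cm, Ī = 98.7755 cm⁴.
Centroid: x̄ = ΣA·x / ΣA = 2.82722 cm.
Transfer each piece to the centroidal y-axis using Ī + A·d² with d = x − 2.82722:
  vertical leg: d = -1.92722 cm → contributes +107.572 cm⁴
  horizontal leg (remainder): d = 3.32278 cm → contributes +271.676 cm⁴
Total I = 379.248 cm⁴.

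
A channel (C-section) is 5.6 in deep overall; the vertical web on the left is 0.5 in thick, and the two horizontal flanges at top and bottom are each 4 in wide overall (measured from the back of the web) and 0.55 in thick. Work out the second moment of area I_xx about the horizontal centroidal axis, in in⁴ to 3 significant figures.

Break the section into simple shapes (no overlaps), measuring from the bottom-left corner of the bounding box.
Web: 0.5 × 5.6, A = 2.8 in², y = 2.8 in, Ī = 7.3173 in⁴.
Top flange (beyond web): 3.5 × 0.55, A = 1.925 in², y = 5.325 in, Ī = 0.048526 in⁴.
Bottom flange (beyond web): 3.5 × 0.55, A = 1.925 in², y = 0.275 in, Ī = 0.048526 in⁴.
By symmetry the centroid is at mid-height, ȳ = 2.8 in.
Transfer each piece to the horizontal centroidal axis using Ī + A·d² with d = y − 2.8:
  web: d = 0 in → contributes +7.3173 in⁴
  top flange (beyond web): d = 2.525 in → contributes +12.322 in⁴
  bottom flange (beyond web): d = -2.525 in → contributes +12.322 in⁴
Total I = 31.961 in⁴.

I_xx ≈ 32.0 in⁴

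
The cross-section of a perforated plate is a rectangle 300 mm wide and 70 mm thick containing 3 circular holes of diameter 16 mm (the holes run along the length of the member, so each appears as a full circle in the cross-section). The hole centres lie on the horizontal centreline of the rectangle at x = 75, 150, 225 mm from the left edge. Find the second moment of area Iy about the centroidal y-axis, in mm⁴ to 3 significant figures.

Treat the section as a set of non-overlapping primitives; coordinates are from the bounding-box lower-left.
Plate: 300 × 70, A = 21 000 mm², x = 150 mm, Ī = 157 500 000 mm⁴.
Hole 1 (subtracted): ⌀16, A = 201.06 mm², x = 75 mm, Ī = 3 217 mm⁴.
Hole 2 (subtracted): ⌀16, A = 201.06 mm², x = 150 mm, Ī = 3 217 mm⁴.
Hole 3 (subtracted): ⌀16, A = 201.06 mm², x = 225 mm, Ī = 3 217 mm⁴.
By symmetry the centroid is at mid-width, x̄ = 150 mm.
Transfer each piece to the centroidal y-axis using Ī + A·d² with d = x − 150:
  plate: d = 0 mm → contributes +157 500 000 mm⁴
  hole 1: d = -75 mm → contributes −1 134 190 mm⁴
  hole 2: d = 0 mm → contributes −3 217 mm⁴
  hole 3: d = 75 mm → contributes −1 134 190 mm⁴
Total I = 155 228 402 mm⁴.

Iy ≈ 1.55 × 10⁸ mm⁴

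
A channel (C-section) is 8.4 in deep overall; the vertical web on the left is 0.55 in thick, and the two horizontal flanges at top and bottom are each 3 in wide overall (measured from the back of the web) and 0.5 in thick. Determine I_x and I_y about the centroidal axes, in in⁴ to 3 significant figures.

I_x ≈ 65.4 in⁴, I_y ≈ 4.94 in⁴

Treat the section as a set of non-overlapping primitives; coordinates are from the bounding-box lower-left.
Web: 0.55 × 8.4, A = 4.62 in², y = 4.2 in, Ī = 27.166 in⁴.
Top flange (beyond web): 2.45 × 0.5, A = 1.225 in², y = 8.15 in, Ī = 0.025521 in⁴.
Bottom flange (beyond web): 2.45 × 0.5, A = 1.225 in², y = 0.25 in, Ī = 0.025521 in⁴.
By symmetry the centroid is at mid-height, ȳ = 4.2 in.
Transfer each piece to the centroidal x-axis using Ī + A·d² with d = y − 4.2:
  web: d = 0 in → contributes +27.166 in⁴
  top flange (beyond web): d = 3.95 in → contributes +19.139 in⁴
  bottom flange (beyond web): d = -3.95 in → contributes +19.139 in⁴
Total I = 65.443 in⁴.
For the y-axis: x̄ = 0.7948 in.
Repeating about the centroidal y-axis gives I_y = 4.9442 in⁴.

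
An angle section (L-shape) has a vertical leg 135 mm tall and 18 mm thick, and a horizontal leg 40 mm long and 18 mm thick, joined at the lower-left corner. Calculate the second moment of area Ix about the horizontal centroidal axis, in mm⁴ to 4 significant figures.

Split into non-overlapping primitives; take the origin at the lower-left of the bounding box.
Vertical leg: 18 × 135, A = 2 430 mm², y = 67.5 mm, Ī = 3 690 563 mm⁴.
Horizontal leg (remainder): 22 × 18, A = 396 mm², y = 9 mm, Ī = 10 692 mm⁴.
Centroid: ȳ = ΣA·y / ΣA = 59.3025 mm.
Transfer each piece to the horizontal centroidal axis using Ī + A·d² with d = y − 59.3025:
  vertical leg: d = 8.19745 mm → contributes +3 853 854 mm⁴
  horizontal leg (remainder): d = -50.3025 mm → contributes +1 012 709 mm⁴
Total I = 4 866 563 mm⁴.

Ix ≈ 4.867 × 10⁶ mm⁴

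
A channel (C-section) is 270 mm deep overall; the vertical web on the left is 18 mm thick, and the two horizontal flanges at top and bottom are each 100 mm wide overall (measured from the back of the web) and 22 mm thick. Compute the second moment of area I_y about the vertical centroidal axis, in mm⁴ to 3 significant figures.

I_y ≈ 7.33 × 10⁶ mm⁴

Break the section into simple shapes (no overlaps), measuring from the bottom-left corner of the bounding box.
Web: 18 × 270, A = 4 860 mm², x = 9 mm, Ī = 131 220 mm⁴.
Top flange (beyond web): 82 × 22, A = 1 804 mm², x = 59 mm, Ī = 1 010 841 mm⁴.
Bottom flange (beyond web): 82 × 22, A = 1 804 mm², x = 59 mm, Ī = 1 010 841 mm⁴.
Centroid: x̄ = ΣA·x / ΣA = 30.304 mm.
Transfer each piece to the vertical centroidal axis using Ī + A·d² with d = x − 30.304:
  web: d = -21.304 mm → contributes +2 336 926 mm⁴
  top flange (beyond web): d = 28.696 mm → contributes +2 496 392 mm⁴
  bottom flange (beyond web): d = 28.696 mm → contributes +2 496 392 mm⁴
Total I = 7 329 709 mm⁴.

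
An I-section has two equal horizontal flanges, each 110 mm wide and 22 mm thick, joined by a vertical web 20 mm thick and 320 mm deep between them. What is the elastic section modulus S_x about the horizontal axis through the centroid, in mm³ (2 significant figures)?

S_x ≈ 1.1 × 10⁶ mm³

Split into non-overlapping primitives; take the origin at the lower-left of the bounding box.
Bottom flange: 110 × 22, A = 2 420 mm², y = 11 mm, Ī = 97 607 mm⁴.
Web: 20 × 320, A = 6 400 mm², y = 182 mm, Ī = 54 613 333 mm⁴.
Top flange: 110 × 22, A = 2 420 mm², y = 353 mm, Ī = 97 607 mm⁴.
By symmetry the centroid is at mid-height, ȳ = 182 mm.
Transfer each piece to the horizontal axis through the centroid using Ī + A·d² with d = y − 182:
  bottom flange: d = -171 mm → contributes +70 860 827 mm⁴
  web: d = 0 mm → contributes +54 613 333 mm⁴
  top flange: d = 171 mm → contributes +70 860 827 mm⁴
Total I = 196 334 987 mm⁴.
Extreme fibre distance c = 182 mm; S = I/c = 1 078 764 mm³.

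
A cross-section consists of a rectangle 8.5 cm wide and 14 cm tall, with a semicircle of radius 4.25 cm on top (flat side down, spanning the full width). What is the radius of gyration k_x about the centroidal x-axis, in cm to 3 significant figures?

Decompose the section into non-overlapping parts with the origin at the bottom-left of its bounding rectangle.
Rectangular body: 8.5 × 14, A = 119 cm², y = 7 cm, Ī = 1943.7 cm⁴.
Semicircular cap: semicircle r = 4.25, A = 28.373 cm², y = 15.804 cm, Ī = 35.809 cm⁴.
Centroid: ȳ = ΣA·y / ΣA = 8.6949 cm.
Transfer each piece to the centroidal x-axis using Ī + A·d² with d = y − 8.6949:
  rectangular body: d = -1.6949 cm → contributes +2285.5 cm⁴
  semicircular cap: d = 7.1088 cm → contributes +1469.6 cm⁴
Total I = 3755.2 cm⁴.
Radius of gyration: k = √(I/A) = √(3755.2 / 147.37) = 5.0478 cm.

k_x ≈ 5.05 cm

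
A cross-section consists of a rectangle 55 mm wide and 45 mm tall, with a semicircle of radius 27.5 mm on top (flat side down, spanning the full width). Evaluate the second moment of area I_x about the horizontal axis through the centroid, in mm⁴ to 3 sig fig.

Split into non-overlapping primitives; take the origin at the lower-left of the bounding box.
Rectangular body: 55 × 45, A = 2 475 mm², y = 22.5 mm, Ī = 417 656 mm⁴.
Semicircular cap: semicircle r = 27.5, A = 1187.9 mm², y = 56.671 mm, Ī = 62 772 mm⁴.
Centroid: ȳ = ΣA·y / ΣA = 33.582 mm.
Transfer each piece to the horizontal axis through the centroid using Ī + A·d² with d = y − 33.582:
  rectangular body: d = -11.082 mm → contributes +721 616 mm⁴
  semicircular cap: d = 23.089 mm → contributes +696 067 mm⁴
Total I = 1 417 684 mm⁴.

I_x ≈ 1.42 × 10⁶ mm⁴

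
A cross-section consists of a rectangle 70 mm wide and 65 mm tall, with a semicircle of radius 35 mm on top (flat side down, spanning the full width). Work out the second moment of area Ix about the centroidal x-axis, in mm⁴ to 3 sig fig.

Split into non-overlapping primitives; take the origin at the lower-left of the bounding box.
Rectangular body: 70 × 65, A = 4 550 mm², y = 32.5 mm, Ī = 1 601 979 mm⁴.
Semicircular cap: semicircle r = 35, A = 1924.2 mm², y = 79.854 mm, Ī = 164 704 mm⁴.
Centroid: ȳ = ΣA·y / ΣA = 46.574 mm.
Transfer each piece to the centroidal x-axis using Ī + A·d² with d = y − 46.574:
  rectangular body: d = -14.074 mm → contributes +2 503 279 mm⁴
  semicircular cap: d = 33.28 mm → contributes +2 295 908 mm⁴
Total I = 4 799 187 mm⁴.

Ix ≈ 4.80 × 10⁶ mm⁴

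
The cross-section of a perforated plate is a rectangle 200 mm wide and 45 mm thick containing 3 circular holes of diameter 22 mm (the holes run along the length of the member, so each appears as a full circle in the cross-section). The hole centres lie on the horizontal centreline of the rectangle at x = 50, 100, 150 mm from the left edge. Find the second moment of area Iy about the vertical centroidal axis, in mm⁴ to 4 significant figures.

Iy ≈ 2.806 × 10⁷ mm⁴

Split into non-overlapping primitives; take the origin at the lower-left of the bounding box.
Plate: 200 × 45, A = 9 000 mm², x = 100 mm, Ī = 30 000 000 mm⁴.
Hole 1 (subtracted): ⌀22, A = 380.133 mm², x = 50 mm, Ī = 11 499 mm⁴.
Hole 2 (subtracted): ⌀22, A = 380.133 mm², x = 100 mm, Ī = 11 499 mm⁴.
Hole 3 (subtracted): ⌀22, A = 380.133 mm², x = 150 mm, Ī = 11 499 mm⁴.
By symmetry the centroid is at mid-width, x̄ = 100 mm.
Transfer each piece to the vertical centroidal axis using Ī + A·d² with d = x − 100:
  plate: d = 0 mm → contributes +30 000 000 mm⁴
  hole 1: d = -50 mm → contributes −961 831 mm⁴
  hole 2: d = 0 mm → contributes −11 499 mm⁴
  hole 3: d = 50 mm → contributes −961 831 mm⁴
Total I = 28 064 839 mm⁴.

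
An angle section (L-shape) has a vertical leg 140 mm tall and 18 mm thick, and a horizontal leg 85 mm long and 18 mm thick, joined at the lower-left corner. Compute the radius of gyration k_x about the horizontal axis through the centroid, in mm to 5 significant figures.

Decompose the section into non-overlapping parts with the origin at the bottom-left of its bounding rectangle.
Vertical leg: 18 × 140, A = 2 520 mm², y = 70 mm, Ī = 4 116 000 mm⁴.
Horizontal leg (remainder): 67 × 18, A = 1 206 mm², y = 9 mm, Ī = 32 562 mm⁴.
Centroid: ȳ = ΣA·y / ΣA = 50.25604 mm.
Transfer each piece to the horizontal axis through the centroid using Ī + A·d² with d = y − 50.25604:
  vertical leg: d = 19.74396 mm → contributes +5 098 357 mm⁴
  horizontal leg (remainder): d = -41.25604 mm → contributes +2 085 247 mm⁴
Total I = 7 183 604 mm⁴.
Radius of gyration: k = √(I/A) = √(7 183 604 / 3 726) = 43.90862 mm.

k_x ≈ 43.909 mm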